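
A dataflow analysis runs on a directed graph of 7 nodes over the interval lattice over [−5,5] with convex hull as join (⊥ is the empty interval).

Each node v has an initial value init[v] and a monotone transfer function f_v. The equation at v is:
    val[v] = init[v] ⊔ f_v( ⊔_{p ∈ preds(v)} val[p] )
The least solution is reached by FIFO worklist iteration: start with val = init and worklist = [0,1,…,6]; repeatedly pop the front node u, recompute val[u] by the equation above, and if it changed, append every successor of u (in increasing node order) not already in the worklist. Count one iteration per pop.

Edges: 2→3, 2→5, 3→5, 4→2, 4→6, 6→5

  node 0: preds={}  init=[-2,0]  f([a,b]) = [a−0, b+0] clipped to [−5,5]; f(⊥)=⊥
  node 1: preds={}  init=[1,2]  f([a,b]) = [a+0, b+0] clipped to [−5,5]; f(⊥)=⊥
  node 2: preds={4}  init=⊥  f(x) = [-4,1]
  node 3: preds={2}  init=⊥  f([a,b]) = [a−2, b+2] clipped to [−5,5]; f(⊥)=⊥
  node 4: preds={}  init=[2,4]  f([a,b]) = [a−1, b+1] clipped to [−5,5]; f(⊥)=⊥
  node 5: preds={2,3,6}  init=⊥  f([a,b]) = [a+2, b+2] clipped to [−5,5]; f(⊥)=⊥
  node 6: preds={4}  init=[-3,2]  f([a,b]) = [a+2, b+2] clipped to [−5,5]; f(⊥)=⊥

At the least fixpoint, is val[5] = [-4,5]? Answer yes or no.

Trace (8 dequeues):
  [1] u=0 | in ⊥ | out [-2,0] | ==
  [2] u=1 | in ⊥ | out [1,2] | ==
  [3] u=2 | in [2,4] | out [-4,1] | prev ⊥ | push {}
  [4] u=3 | in [-4,1] | out [-5,3] | prev ⊥ | push {}
  [5] u=4 | in ⊥ | out [2,4] | ==
  [6] u=5 | in [-5,3] | out [-3,5] | prev ⊥ | push {}
  [7] u=6 | in [2,4] | out [-3,5] | prev [-3,2] | push {5}
  [8] u=5 | in [-5,5] | out [-3,5] | ==

Converged values:
  [0] [-2,0]
  [1] [1,2]
  [2] [-4,1]
  [3] [-5,3]
  [4] [2,4]
  [5] [-3,5]
  [6] [-3,5]

no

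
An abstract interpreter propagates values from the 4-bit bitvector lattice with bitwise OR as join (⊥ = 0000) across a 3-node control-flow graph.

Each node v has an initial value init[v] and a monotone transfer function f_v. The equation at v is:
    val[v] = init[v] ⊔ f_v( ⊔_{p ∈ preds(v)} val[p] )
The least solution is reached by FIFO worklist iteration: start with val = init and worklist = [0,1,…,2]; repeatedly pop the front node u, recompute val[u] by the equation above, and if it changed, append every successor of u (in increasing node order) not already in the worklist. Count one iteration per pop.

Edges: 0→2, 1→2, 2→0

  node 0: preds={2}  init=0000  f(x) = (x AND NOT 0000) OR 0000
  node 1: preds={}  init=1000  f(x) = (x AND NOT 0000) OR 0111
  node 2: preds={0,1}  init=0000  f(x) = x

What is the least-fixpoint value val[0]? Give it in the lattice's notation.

Trace (5 dequeues):
  [1] u=0 | in 0000 | out 0000 | ==
  [2] u=1 | in 0000 | out 1111 | prev 1000 | push {}
  [3] u=2 | in 1111 | out 1111 | prev 0000 | push {0}
  [4] u=0 | in 1111 | out 1111 | prev 0000 | push {2}
  [5] u=2 | in 1111 | out 1111 | ==

Converged values:
  [0] 1111
  [1] 1111
  [2] 1111

1111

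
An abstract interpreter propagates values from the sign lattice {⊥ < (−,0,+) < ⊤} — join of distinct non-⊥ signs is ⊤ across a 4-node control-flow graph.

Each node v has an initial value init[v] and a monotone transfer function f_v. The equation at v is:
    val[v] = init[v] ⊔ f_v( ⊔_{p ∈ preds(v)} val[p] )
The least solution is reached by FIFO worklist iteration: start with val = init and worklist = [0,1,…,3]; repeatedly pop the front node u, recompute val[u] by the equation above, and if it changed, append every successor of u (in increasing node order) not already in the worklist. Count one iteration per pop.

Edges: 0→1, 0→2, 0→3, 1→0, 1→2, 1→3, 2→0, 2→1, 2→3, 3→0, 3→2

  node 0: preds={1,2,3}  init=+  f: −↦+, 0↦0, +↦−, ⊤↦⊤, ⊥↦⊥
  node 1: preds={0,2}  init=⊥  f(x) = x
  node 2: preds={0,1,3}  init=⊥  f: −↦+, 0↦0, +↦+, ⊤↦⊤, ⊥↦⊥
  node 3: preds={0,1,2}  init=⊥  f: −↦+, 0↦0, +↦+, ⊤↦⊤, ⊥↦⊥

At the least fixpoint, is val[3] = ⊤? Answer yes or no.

yes

Iteration log — 11 steps:
  step 1. node 0  ⊔preds=⊥  new=+  stable
  step 2. node 1  ⊔preds=+  new=+  old=⊥  +wl: 0
  step 3. node 2  ⊔preds=+  new=+  old=⊥  +wl: 1
  step 4. node 3  ⊔preds=+  new=+  old=⊥  +wl: 2
  step 5. node 0  ⊔preds=+  new=⊤  old=+  +wl: 3
  step 6. node 1  ⊔preds=⊤  new=⊤  old=+  +wl: 0
  step 7. node 2  ⊔preds=⊤  new=⊤  old=+  +wl: 1
  step 8. node 3  ⊔preds=⊤  new=⊤  old=+  +wl: 2
  step 9. node 0  ⊔preds=⊤  new=⊤  stable
  step 10. node 1  ⊔preds=⊤  new=⊤  stable
  step 11. node 2  ⊔preds=⊤  new=⊤  stable

Least fixpoint reached:
  node 0: ⊤
  node 1: ⊤
  node 2: ⊤
  node 3: ⊤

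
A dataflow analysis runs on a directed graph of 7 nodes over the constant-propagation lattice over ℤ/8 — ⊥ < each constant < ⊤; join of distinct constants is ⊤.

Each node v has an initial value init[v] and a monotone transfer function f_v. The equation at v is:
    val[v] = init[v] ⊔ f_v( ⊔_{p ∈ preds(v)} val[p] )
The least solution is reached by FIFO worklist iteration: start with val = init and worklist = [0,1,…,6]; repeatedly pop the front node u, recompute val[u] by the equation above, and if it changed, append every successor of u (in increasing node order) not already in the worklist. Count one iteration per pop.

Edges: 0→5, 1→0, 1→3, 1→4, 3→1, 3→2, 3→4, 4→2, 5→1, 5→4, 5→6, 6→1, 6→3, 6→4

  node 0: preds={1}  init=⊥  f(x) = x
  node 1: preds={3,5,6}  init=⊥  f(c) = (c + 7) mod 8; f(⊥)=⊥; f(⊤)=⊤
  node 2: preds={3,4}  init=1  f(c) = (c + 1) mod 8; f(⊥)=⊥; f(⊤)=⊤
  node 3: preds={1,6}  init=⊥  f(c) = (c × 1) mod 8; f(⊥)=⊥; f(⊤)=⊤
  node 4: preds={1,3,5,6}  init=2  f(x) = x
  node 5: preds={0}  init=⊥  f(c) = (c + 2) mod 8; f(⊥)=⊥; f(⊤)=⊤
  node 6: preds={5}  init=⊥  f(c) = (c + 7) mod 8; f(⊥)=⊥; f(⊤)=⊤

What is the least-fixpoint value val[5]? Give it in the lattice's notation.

Iteration log — 7 steps:
  step 1. node 0  ⊔preds=⊥  new=⊥  stable
  step 2. node 1  ⊔preds=⊥  new=⊥  stable
  step 3. node 2  ⊔preds=2  new=⊤  old=1  +wl: 
  step 4. node 3  ⊔preds=⊥  new=⊥  stable
  step 5. node 4  ⊔preds=⊥  new=2  stable
  step 6. node 5  ⊔preds=⊥  new=⊥  stable
  step 7. node 6  ⊔preds=⊥  new=⊥  stable

Least fixpoint reached:
  node 0: ⊥
  node 1: ⊥
  node 2: ⊤
  node 3: ⊥
  node 4: 2
  node 5: ⊥
  node 6: ⊥

⊥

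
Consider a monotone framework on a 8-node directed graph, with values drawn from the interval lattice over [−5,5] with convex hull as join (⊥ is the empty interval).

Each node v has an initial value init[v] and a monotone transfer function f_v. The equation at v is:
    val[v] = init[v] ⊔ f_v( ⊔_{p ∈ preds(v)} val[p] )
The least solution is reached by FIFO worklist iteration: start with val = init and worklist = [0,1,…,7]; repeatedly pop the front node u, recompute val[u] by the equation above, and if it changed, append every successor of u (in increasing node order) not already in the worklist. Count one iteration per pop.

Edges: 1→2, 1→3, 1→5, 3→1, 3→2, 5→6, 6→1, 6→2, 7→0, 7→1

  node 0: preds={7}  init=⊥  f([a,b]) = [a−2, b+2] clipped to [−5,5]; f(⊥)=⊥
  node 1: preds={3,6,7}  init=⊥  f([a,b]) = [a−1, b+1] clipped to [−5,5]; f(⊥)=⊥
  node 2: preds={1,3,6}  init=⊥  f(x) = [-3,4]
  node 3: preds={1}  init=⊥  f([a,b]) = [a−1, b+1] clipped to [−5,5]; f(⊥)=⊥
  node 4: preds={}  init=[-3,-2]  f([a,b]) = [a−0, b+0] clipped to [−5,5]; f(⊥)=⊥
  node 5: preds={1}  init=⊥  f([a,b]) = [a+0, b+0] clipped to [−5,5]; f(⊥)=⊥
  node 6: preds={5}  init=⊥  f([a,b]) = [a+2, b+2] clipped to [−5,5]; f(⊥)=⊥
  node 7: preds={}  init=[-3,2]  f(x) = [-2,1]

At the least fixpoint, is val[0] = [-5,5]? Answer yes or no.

Iteration log — 17 steps:
  step 1. node 0  ⊔preds=[-3,2]  new=[-5,4]  old=⊥  +wl: 
  step 2. node 1  ⊔preds=[-3,2]  new=[-4,3]  old=⊥  +wl: 
  step 3. node 2  ⊔preds=[-4,3]  new=[-3,4]  old=⊥  +wl: 
  step 4. node 3  ⊔preds=[-4,3]  new=[-5,4]  old=⊥  +wl: 1,2
  step 5. node 4  ⊔preds=⊥  new=[-3,-2]  stable
  step 6. node 5  ⊔preds=[-4,3]  new=[-4,3]  old=⊥  +wl: 
  step 7. node 6  ⊔preds=[-4,3]  new=[-2,5]  old=⊥  +wl: 
  step 8. node 7  ⊔preds=⊥  new=[-3,2]  stable
  step 9. node 1  ⊔preds=[-5,5]  new=[-5,5]  old=[-4,3]  +wl: 3,5
  step 10. node 2  ⊔preds=[-5,5]  new=[-3,4]  stable
  step 11. node 3  ⊔preds=[-5,5]  new=[-5,5]  old=[-5,4]  +wl: 1,2
  step 12. node 5  ⊔preds=[-5,5]  new=[-5,5]  old=[-4,3]  +wl: 6
  step 13. node 1  ⊔preds=[-5,5]  new=[-5,5]  stable
  step 14. node 2  ⊔preds=[-5,5]  new=[-3,4]  stable
  step 15. node 6  ⊔preds=[-5,5]  new=[-3,5]  old=[-2,5]  +wl: 1,2
  step 16. node 1  ⊔preds=[-5,5]  new=[-5,5]  stable
  step 17. node 2  ⊔preds=[-5,5]  new=[-3,4]  stable

Least fixpoint reached:
  node 0: [-5,4]
  node 1: [-5,5]
  node 2: [-3,4]
  node 3: [-5,5]
  node 4: [-3,-2]
  node 5: [-5,5]
  node 6: [-3,5]
  node 7: [-3,2]

no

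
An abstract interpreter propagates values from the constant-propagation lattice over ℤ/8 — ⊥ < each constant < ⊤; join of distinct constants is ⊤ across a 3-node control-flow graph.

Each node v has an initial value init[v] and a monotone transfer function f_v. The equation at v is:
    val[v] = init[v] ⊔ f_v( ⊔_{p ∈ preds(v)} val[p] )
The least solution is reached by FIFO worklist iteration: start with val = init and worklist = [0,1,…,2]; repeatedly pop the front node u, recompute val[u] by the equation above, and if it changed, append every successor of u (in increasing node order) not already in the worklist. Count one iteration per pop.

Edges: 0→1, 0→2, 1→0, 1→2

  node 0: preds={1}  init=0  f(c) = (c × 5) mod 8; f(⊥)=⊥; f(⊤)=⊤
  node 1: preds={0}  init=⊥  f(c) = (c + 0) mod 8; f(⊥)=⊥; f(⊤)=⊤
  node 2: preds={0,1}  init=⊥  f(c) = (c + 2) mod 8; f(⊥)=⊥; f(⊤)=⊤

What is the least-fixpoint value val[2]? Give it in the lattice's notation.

2

Worklist (4 pops):
  #1 pop 0: in=⊥ → 0 (no change)
  #2 pop 1: in=0 → 0 (was ⊥); enqueue [0]
  #3 pop 2: in=0 → 2 (was ⊥); enqueue []
  #4 pop 0: in=0 → 0 (no change)

Fixpoint:
  val[0] = 0
  val[1] = 0
  val[2] = 2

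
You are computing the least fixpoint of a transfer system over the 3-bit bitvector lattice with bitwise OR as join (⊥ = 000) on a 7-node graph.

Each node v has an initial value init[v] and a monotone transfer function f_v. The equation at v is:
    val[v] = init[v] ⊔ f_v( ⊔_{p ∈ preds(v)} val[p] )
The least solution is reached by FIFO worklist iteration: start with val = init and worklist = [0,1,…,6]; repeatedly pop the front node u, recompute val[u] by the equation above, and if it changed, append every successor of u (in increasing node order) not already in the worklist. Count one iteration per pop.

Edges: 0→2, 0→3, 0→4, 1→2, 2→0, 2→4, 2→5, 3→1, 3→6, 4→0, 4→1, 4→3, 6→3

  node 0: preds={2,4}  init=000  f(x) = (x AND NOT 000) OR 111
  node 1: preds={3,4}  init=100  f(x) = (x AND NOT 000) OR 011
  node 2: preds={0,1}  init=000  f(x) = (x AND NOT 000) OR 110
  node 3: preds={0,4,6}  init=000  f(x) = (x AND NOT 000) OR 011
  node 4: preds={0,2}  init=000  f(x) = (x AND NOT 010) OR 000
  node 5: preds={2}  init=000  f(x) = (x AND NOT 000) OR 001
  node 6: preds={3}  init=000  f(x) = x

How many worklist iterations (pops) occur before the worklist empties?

10

Worklist (10 pops):
  #1 pop 0: in=000 → 111 (was 000); enqueue []
  #2 pop 1: in=000 → 111 (was 100); enqueue []
  #3 pop 2: in=111 → 111 (was 000); enqueue [0]
  #4 pop 3: in=111 → 111 (was 000); enqueue [1]
  #5 pop 4: in=111 → 101 (was 000); enqueue [3]
  #6 pop 5: in=111 → 111 (was 000); enqueue []
  #7 pop 6: in=111 → 111 (was 000); enqueue []
  #8 pop 0: in=111 → 111 (no change)
  #9 pop 1: in=111 → 111 (no change)
  #10 pop 3: in=111 → 111 (no change)

Fixpoint:
  val[0] = 111
  val[1] = 111
  val[2] = 111
  val[3] = 111
  val[4] = 101
  val[5] = 111
  val[6] = 111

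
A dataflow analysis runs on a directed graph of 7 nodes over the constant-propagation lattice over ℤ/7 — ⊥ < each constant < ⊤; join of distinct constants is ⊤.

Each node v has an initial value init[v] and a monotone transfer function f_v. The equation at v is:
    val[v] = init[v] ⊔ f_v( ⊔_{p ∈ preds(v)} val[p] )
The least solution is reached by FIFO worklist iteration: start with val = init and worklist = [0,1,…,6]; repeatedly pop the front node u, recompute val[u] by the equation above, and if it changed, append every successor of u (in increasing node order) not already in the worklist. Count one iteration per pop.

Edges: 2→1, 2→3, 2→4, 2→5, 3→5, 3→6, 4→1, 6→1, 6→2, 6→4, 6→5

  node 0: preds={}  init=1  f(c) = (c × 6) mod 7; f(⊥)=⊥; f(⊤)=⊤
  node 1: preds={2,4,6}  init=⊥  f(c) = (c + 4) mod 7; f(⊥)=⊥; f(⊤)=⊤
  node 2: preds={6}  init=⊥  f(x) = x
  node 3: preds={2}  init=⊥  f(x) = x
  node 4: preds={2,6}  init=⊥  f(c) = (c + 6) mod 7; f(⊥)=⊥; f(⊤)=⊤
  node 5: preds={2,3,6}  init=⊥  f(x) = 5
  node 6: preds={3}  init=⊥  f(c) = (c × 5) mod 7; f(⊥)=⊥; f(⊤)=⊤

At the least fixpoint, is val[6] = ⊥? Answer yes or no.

yes

Worklist (7 pops):
  #1 pop 0: in=⊥ → 1 (no change)
  #2 pop 1: in=⊥ → ⊥ (no change)
  #3 pop 2: in=⊥ → ⊥ (no change)
  #4 pop 3: in=⊥ → ⊥ (no change)
  #5 pop 4: in=⊥ → ⊥ (no change)
  #6 pop 5: in=⊥ → 5 (was ⊥); enqueue []
  #7 pop 6: in=⊥ → ⊥ (no change)

Fixpoint:
  val[0] = 1
  val[1] = ⊥
  val[2] = ⊥
  val[3] = ⊥
  val[4] = ⊥
  val[5] = 5
  val[6] = ⊥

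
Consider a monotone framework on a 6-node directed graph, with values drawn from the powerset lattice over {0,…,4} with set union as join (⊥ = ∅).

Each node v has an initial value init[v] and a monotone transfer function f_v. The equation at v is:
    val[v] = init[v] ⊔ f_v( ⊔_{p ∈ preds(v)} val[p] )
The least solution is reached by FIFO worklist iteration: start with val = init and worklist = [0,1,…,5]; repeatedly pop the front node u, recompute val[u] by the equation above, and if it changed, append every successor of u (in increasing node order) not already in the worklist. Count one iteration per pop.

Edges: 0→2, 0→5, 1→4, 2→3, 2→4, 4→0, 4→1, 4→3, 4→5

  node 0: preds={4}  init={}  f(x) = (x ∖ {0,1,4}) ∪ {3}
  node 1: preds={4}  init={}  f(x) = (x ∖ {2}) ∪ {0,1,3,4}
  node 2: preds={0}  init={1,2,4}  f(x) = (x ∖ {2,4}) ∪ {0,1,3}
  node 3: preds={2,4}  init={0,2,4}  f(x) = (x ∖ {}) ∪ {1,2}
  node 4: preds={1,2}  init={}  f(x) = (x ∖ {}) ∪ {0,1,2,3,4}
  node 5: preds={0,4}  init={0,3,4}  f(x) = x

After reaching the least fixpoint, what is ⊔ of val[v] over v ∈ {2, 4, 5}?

Trace (11 dequeues):
  [1] u=0 | in {} | out {3} | prev {} | push {}
  [2] u=1 | in {} | out {0,1,3,4} | prev {} | push {}
  [3] u=2 | in {3} | out {0,1,2,3,4} | prev {1,2,4} | push {}
  [4] u=3 | in {0,1,2,3,4} | out {0,1,2,3,4} | prev {0,2,4} | push {}
  [5] u=4 | in {0,1,2,3,4} | out {0,1,2,3,4} | prev {} | push {0,1,3}
  [6] u=5 | in {0,1,2,3,4} | out {0,1,2,3,4} | prev {0,3,4} | push {}
  [7] u=0 | in {0,1,2,3,4} | out {2,3} | prev {3} | push {2,5}
  [8] u=1 | in {0,1,2,3,4} | out {0,1,3,4} | ==
  [9] u=3 | in {0,1,2,3,4} | out {0,1,2,3,4} | ==
  [10] u=2 | in {2,3} | out {0,1,2,3,4} | ==
  [11] u=5 | in {0,1,2,3,4} | out {0,1,2,3,4} | ==

Converged values:
  [0] {2,3}
  [1] {0,1,3,4}
  [2] {0,1,2,3,4}
  [3] {0,1,2,3,4}
  [4] {0,1,2,3,4}
  [5] {0,1,2,3,4}

{0,1,2,3,4}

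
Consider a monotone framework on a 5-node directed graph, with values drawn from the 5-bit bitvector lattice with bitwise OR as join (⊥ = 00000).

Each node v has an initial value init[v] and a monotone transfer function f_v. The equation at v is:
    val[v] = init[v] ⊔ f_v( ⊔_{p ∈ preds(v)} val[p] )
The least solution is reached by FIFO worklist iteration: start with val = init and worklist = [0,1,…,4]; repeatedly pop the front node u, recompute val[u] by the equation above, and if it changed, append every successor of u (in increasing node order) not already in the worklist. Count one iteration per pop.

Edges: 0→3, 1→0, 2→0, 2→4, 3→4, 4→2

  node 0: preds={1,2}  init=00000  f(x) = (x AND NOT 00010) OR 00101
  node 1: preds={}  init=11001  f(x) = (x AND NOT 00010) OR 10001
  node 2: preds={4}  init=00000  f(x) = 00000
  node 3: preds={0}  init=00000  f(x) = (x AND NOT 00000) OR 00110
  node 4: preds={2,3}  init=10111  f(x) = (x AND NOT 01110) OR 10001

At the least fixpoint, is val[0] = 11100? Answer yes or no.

Trace (5 dequeues):
  [1] u=0 | in 11001 | out 11101 | prev 00000 | push {}
  [2] u=1 | in 00000 | out 11001 | ==
  [3] u=2 | in 10111 | out 00000 | ==
  [4] u=3 | in 11101 | out 11111 | prev 00000 | push {}
  [5] u=4 | in 11111 | out 10111 | ==

Converged values:
  [0] 11101
  [1] 11001
  [2] 00000
  [3] 11111
  [4] 10111

no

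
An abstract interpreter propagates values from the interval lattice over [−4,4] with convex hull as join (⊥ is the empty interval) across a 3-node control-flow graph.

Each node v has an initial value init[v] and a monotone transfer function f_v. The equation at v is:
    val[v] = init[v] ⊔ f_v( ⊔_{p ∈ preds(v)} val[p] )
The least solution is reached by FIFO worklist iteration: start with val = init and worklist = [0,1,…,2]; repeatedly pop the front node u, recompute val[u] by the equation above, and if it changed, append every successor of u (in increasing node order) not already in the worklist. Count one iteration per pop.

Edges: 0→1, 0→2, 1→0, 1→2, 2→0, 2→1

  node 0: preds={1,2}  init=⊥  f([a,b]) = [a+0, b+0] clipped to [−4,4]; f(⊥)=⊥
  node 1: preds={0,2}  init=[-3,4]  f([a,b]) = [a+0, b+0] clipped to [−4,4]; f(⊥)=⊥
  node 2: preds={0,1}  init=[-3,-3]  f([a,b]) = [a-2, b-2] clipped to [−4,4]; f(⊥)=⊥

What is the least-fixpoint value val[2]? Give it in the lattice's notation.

Worklist (7 pops):
  #1 pop 0: in=[-3,4] → [-3,4] (was ⊥); enqueue []
  #2 pop 1: in=[-3,4] → [-3,4] (no change)
  #3 pop 2: in=[-3,4] → [-4,2] (was [-3,-3]); enqueue [0,1]
  #4 pop 0: in=[-4,4] → [-4,4] (was [-3,4]); enqueue [2]
  #5 pop 1: in=[-4,4] → [-4,4] (was [-3,4]); enqueue [0]
  #6 pop 2: in=[-4,4] → [-4,2] (no change)
  #7 pop 0: in=[-4,4] → [-4,4] (no change)

Fixpoint:
  val[0] = [-4,4]
  val[1] = [-4,4]
  val[2] = [-4,2]

[-4,2]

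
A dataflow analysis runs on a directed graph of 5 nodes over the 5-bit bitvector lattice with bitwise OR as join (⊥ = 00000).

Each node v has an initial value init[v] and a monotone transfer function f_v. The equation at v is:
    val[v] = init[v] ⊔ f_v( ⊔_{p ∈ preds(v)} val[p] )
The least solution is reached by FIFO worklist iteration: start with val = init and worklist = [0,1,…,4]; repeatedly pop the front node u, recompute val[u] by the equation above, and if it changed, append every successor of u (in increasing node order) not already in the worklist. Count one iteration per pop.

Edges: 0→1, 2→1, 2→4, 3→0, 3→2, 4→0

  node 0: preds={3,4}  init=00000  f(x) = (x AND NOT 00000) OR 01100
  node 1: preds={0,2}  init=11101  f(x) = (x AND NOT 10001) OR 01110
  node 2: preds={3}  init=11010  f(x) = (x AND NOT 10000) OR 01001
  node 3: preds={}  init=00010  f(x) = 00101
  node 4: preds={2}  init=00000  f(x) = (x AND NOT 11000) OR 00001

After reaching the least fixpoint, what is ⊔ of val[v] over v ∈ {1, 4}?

Trace (11 dequeues):
  [1] u=0 | in 00010 | out 01110 | prev 00000 | push {}
  [2] u=1 | in 11110 | out 11111 | prev 11101 | push {}
  [3] u=2 | in 00010 | out 11011 | prev 11010 | push {1}
  [4] u=3 | in 00000 | out 00111 | prev 00010 | push {0,2}
  [5] u=4 | in 11011 | out 00011 | prev 00000 | push {}
  [6] u=1 | in 11111 | out 11111 | ==
  [7] u=0 | in 00111 | out 01111 | prev 01110 | push {1}
  [8] u=2 | in 00111 | out 11111 | prev 11011 | push {4}
  [9] u=1 | in 11111 | out 11111 | ==
  [10] u=4 | in 11111 | out 00111 | prev 00011 | push {0}
  [11] u=0 | in 00111 | out 01111 | ==

Converged values:
  [0] 01111
  [1] 11111
  [2] 11111
  [3] 00111
  [4] 00111

11111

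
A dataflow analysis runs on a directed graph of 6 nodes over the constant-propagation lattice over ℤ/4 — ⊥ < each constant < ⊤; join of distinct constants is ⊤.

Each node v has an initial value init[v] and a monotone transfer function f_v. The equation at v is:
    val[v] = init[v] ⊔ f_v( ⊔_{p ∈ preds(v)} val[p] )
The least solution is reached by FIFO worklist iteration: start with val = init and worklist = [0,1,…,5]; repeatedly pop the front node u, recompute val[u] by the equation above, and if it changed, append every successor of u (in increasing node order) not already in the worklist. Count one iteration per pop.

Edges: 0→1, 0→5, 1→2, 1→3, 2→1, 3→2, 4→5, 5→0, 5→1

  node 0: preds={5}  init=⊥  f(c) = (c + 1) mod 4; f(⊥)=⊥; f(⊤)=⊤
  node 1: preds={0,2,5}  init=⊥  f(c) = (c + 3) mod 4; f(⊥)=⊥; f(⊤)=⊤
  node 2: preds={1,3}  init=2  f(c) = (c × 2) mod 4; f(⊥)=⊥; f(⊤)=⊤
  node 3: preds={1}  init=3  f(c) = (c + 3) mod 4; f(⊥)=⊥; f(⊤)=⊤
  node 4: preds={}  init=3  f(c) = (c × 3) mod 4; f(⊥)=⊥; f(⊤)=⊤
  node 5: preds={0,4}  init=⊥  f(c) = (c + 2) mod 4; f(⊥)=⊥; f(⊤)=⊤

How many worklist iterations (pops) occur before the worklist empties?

15

Trace (15 dequeues):
  [1] u=0 | in ⊥ | out ⊥ | ==
  [2] u=1 | in 2 | out 1 | prev ⊥ | push {}
  [3] u=2 | in ⊤ | out ⊤ | prev 2 | push {1}
  [4] u=3 | in 1 | out ⊤ | prev 3 | push {2}
  [5] u=4 | in ⊥ | out 3 | ==
  [6] u=5 | in 3 | out 1 | prev ⊥ | push {0}
  [7] u=1 | in ⊤ | out ⊤ | prev 1 | push {3}
  [8] u=2 | in ⊤ | out ⊤ | ==
  [9] u=0 | in 1 | out 2 | prev ⊥ | push {1,5}
  [10] u=3 | in ⊤ | out ⊤ | ==
  [11] u=1 | in ⊤ | out ⊤ | ==
  [12] u=5 | in ⊤ | out ⊤ | prev 1 | push {0,1}
  [13] u=0 | in ⊤ | out ⊤ | prev 2 | push {5}
  [14] u=1 | in ⊤ | out ⊤ | ==
  [15] u=5 | in ⊤ | out ⊤ | ==

Converged values:
  [0] ⊤
  [1] ⊤
  [2] ⊤
  [3] ⊤
  [4] 3
  [5] ⊤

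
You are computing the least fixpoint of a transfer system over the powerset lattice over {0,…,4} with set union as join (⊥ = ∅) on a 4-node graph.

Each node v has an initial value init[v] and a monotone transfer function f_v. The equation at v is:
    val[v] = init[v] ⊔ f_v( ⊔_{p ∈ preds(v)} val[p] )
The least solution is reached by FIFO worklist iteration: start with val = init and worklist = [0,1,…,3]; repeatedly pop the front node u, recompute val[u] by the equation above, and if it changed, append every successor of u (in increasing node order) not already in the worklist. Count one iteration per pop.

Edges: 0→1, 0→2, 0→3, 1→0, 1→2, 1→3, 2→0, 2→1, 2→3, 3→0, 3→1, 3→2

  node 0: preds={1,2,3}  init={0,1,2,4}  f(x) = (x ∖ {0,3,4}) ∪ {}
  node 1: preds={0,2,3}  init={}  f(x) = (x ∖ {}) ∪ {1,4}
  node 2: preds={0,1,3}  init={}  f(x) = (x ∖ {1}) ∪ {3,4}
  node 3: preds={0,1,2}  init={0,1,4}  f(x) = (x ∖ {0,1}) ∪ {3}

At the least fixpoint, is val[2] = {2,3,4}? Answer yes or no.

no

Iteration log — 9 steps:
  step 1. node 0  ⊔preds={0,1,4}  new={0,1,2,4}  stable
  step 2. node 1  ⊔preds={0,1,2,4}  new={0,1,2,4}  old={}  +wl: 0
  step 3. node 2  ⊔preds={0,1,2,4}  new={0,2,3,4}  old={}  +wl: 1
  step 4. node 3  ⊔preds={0,1,2,3,4}  new={0,1,2,3,4}  old={0,1,4}  +wl: 2
  step 5. node 0  ⊔preds={0,1,2,3,4}  new={0,1,2,4}  stable
  step 6. node 1  ⊔preds={0,1,2,3,4}  new={0,1,2,3,4}  old={0,1,2,4}  +wl: 0,3
  step 7. node 2  ⊔preds={0,1,2,3,4}  new={0,2,3,4}  stable
  step 8. node 0  ⊔preds={0,1,2,3,4}  new={0,1,2,4}  stable
  step 9. node 3  ⊔preds={0,1,2,3,4}  new={0,1,2,3,4}  stable

Least fixpoint reached:
  node 0: {0,1,2,4}
  node 1: {0,1,2,3,4}
  node 2: {0,2,3,4}
  node 3: {0,1,2,3,4}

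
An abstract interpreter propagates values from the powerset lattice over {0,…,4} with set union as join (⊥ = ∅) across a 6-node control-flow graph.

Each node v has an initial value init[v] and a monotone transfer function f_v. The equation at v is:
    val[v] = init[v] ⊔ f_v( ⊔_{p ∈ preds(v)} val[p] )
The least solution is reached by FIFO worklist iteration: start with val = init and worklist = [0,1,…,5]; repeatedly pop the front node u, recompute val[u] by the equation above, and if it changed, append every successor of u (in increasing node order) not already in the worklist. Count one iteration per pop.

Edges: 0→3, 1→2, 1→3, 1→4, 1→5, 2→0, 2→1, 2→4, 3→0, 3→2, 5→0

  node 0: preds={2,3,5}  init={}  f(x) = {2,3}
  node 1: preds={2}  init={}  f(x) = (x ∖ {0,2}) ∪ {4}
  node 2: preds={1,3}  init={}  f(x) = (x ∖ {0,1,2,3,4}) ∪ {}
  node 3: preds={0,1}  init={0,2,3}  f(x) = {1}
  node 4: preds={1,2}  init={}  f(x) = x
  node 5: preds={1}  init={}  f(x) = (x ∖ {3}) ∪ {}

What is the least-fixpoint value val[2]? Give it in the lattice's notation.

Worklist (8 pops):
  #1 pop 0: in={0,2,3} → {2,3} (was {}); enqueue []
  #2 pop 1: in={} → {4} (was {}); enqueue []
  #3 pop 2: in={0,2,3,4} → {} (no change)
  #4 pop 3: in={2,3,4} → {0,1,2,3} (was {0,2,3}); enqueue [0,2]
  #5 pop 4: in={4} → {4} (was {}); enqueue []
  #6 pop 5: in={4} → {4} (was {}); enqueue []
  #7 pop 0: in={0,1,2,3,4} → {2,3} (no change)
  #8 pop 2: in={0,1,2,3,4} → {} (no change)

Fixpoint:
  val[0] = {2,3}
  val[1] = {4}
  val[2] = {}
  val[3] = {0,1,2,3}
  val[4] = {4}
  val[5] = {4}

{}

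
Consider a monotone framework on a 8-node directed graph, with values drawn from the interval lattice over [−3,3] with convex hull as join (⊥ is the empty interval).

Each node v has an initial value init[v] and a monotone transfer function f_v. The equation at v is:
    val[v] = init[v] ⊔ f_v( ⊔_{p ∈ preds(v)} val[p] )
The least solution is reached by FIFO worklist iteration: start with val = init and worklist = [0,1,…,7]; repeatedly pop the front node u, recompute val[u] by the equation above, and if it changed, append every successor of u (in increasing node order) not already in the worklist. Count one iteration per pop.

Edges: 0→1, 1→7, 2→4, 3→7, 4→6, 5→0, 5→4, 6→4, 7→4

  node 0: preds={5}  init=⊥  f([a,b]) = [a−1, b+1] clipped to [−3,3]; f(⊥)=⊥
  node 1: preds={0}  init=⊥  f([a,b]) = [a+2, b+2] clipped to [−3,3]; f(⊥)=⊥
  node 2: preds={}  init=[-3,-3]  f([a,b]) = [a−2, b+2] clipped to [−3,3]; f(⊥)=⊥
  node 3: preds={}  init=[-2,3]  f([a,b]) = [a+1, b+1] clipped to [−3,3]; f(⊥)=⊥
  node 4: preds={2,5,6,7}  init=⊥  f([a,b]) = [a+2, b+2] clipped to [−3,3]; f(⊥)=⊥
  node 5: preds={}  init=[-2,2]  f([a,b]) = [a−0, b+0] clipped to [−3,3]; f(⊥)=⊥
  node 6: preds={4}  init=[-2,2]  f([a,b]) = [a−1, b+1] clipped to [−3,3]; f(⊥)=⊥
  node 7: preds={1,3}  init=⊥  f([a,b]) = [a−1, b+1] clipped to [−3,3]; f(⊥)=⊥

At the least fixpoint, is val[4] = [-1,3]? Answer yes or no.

yes

Worklist (9 pops):
  #1 pop 0: in=[-2,2] → [-3,3] (was ⊥); enqueue []
  #2 pop 1: in=[-3,3] → [-1,3] (was ⊥); enqueue []
  #3 pop 2: in=⊥ → [-3,-3] (no change)
  #4 pop 3: in=⊥ → [-2,3] (no change)
  #5 pop 4: in=[-3,2] → [-1,3] (was ⊥); enqueue []
  #6 pop 5: in=⊥ → [-2,2] (no change)
  #7 pop 6: in=[-1,3] → [-2,3] (was [-2,2]); enqueue [4]
  #8 pop 7: in=[-2,3] → [-3,3] (was ⊥); enqueue []
  #9 pop 4: in=[-3,3] → [-1,3] (no change)

Fixpoint:
  val[0] = [-3,3]
  val[1] = [-1,3]
  val[2] = [-3,-3]
  val[3] = [-2,3]
  val[4] = [-1,3]
  val[5] = [-2,2]
  val[6] = [-2,3]
  val[7] = [-3,3]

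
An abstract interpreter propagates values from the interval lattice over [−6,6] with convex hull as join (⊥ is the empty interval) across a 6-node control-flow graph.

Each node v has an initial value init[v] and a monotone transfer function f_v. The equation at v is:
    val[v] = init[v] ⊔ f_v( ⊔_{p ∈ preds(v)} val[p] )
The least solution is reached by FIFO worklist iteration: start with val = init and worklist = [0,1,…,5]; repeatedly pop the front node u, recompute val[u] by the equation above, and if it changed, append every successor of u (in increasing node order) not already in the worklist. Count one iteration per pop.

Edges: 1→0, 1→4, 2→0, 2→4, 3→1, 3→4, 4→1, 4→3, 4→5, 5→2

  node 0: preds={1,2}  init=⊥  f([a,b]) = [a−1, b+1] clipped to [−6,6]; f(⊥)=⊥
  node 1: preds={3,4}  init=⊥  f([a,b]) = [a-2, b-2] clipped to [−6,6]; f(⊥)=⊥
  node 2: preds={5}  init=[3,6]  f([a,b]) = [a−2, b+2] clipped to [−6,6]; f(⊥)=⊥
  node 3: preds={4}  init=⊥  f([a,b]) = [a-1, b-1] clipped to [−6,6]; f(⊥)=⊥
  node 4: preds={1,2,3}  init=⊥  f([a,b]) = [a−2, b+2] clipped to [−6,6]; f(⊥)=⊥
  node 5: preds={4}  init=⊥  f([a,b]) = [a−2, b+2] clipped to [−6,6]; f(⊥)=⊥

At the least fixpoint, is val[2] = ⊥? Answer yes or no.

no

Worklist (22 pops):
  #1 pop 0: in=[3,6] → [2,6] (was ⊥); enqueue []
  #2 pop 1: in=⊥ → ⊥ (no change)
  #3 pop 2: in=⊥ → [3,6] (no change)
  #4 pop 3: in=⊥ → ⊥ (no change)
  #5 pop 4: in=[3,6] → [1,6] (was ⊥); enqueue [1,3]
  #6 pop 5: in=[1,6] → [-1,6] (was ⊥); enqueue [2]
  #7 pop 1: in=[1,6] → [-1,4] (was ⊥); enqueue [0,4]
  #8 pop 3: in=[1,6] → [0,5] (was ⊥); enqueue [1]
  #9 pop 2: in=[-1,6] → [-3,6] (was [3,6]); enqueue []
  #10 pop 0: in=[-3,6] → [-4,6] (was [2,6]); enqueue []
  #11 pop 4: in=[-3,6] → [-5,6] (was [1,6]); enqueue [3,5]
  #12 pop 1: in=[-5,6] → [-6,4] (was [-1,4]); enqueue [0,4]
  #13 pop 3: in=[-5,6] → [-6,5] (was [0,5]); enqueue [1]
  #14 pop 5: in=[-5,6] → [-6,6] (was [-1,6]); enqueue [2]
  #15 pop 0: in=[-6,6] → [-6,6] (was [-4,6]); enqueue []
  #16 pop 4: in=[-6,6] → [-6,6] (was [-5,6]); enqueue [3,5]
  #17 pop 1: in=[-6,6] → [-6,4] (no change)
  #18 pop 2: in=[-6,6] → [-6,6] (was [-3,6]); enqueue [0,4]
  #19 pop 3: in=[-6,6] → [-6,5] (no change)
  #20 pop 5: in=[-6,6] → [-6,6] (no change)
  #21 pop 0: in=[-6,6] → [-6,6] (no change)
  #22 pop 4: in=[-6,6] → [-6,6] (no change)

Fixpoint:
  val[0] = [-6,6]
  val[1] = [-6,4]
  val[2] = [-6,6]
  val[3] = [-6,5]
  val[4] = [-6,6]
  val[5] = [-6,6]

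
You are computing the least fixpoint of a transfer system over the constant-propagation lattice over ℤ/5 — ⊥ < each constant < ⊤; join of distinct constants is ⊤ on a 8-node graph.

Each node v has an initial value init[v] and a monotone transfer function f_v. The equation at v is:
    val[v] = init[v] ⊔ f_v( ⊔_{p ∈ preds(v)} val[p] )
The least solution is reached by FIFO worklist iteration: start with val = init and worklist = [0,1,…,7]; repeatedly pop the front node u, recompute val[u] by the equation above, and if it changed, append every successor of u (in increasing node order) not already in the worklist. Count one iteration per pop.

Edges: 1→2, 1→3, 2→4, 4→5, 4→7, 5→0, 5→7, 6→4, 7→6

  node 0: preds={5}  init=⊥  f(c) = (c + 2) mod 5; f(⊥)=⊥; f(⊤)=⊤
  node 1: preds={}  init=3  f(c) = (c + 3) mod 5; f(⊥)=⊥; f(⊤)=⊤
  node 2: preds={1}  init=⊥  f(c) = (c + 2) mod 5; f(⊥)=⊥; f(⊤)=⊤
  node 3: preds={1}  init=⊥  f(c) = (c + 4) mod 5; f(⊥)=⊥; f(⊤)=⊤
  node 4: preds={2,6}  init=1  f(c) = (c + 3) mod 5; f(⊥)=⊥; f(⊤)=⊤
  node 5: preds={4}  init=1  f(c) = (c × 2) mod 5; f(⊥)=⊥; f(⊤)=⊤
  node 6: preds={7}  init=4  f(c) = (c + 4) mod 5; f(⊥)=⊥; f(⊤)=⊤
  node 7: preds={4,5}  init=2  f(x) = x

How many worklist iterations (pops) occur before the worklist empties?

11

Worklist (11 pops):
  #1 pop 0: in=1 → 3 (was ⊥); enqueue []
  #2 pop 1: in=⊥ → 3 (no change)
  #3 pop 2: in=3 → 0 (was ⊥); enqueue []
  #4 pop 3: in=3 → 2 (was ⊥); enqueue []
  #5 pop 4: in=⊤ → ⊤ (was 1); enqueue []
  #6 pop 5: in=⊤ → ⊤ (was 1); enqueue [0]
  #7 pop 6: in=2 → ⊤ (was 4); enqueue [4]
  #8 pop 7: in=⊤ → ⊤ (was 2); enqueue [6]
  #9 pop 0: in=⊤ → ⊤ (was 3); enqueue []
  #10 pop 4: in=⊤ → ⊤ (no change)
  #11 pop 6: in=⊤ → ⊤ (no change)

Fixpoint:
  val[0] = ⊤
  val[1] = 3
  val[2] = 0
  val[3] = 2
  val[4] = ⊤
  val[5] = ⊤
  val[6] = ⊤
  val[7] = ⊤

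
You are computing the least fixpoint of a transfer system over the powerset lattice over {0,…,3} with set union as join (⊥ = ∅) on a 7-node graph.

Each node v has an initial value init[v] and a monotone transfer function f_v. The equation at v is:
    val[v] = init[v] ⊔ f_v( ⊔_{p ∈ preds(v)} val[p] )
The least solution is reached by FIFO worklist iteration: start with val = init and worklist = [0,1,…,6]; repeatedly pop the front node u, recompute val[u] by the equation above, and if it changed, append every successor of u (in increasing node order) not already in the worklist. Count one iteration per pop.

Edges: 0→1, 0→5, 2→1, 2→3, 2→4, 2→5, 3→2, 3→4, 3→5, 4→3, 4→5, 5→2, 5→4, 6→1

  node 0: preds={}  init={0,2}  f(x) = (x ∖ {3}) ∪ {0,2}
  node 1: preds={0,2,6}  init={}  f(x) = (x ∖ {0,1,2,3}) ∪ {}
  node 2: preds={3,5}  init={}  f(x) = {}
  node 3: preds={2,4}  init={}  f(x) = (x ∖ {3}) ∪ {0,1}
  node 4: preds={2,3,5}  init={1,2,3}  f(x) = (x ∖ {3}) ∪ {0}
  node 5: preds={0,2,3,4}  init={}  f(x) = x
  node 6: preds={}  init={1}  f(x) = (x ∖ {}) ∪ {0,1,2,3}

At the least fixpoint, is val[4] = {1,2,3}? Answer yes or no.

Worklist (11 pops):
  #1 pop 0: in={} → {0,2} (no change)
  #2 pop 1: in={0,1,2} → {} (no change)
  #3 pop 2: in={} → {} (no change)
  #4 pop 3: in={1,2,3} → {0,1,2} (was {}); enqueue [2]
  #5 pop 4: in={0,1,2} → {0,1,2,3} (was {1,2,3}); enqueue [3]
  #6 pop 5: in={0,1,2,3} → {0,1,2,3} (was {}); enqueue [4]
  #7 pop 6: in={} → {0,1,2,3} (was {1}); enqueue [1]
  #8 pop 2: in={0,1,2,3} → {} (no change)
  #9 pop 3: in={0,1,2,3} → {0,1,2} (no change)
  #10 pop 4: in={0,1,2,3} → {0,1,2,3} (no change)
  #11 pop 1: in={0,1,2,3} → {} (no change)

Fixpoint:
  val[0] = {0,2}
  val[1] = {}
  val[2] = {}
  val[3] = {0,1,2}
  val[4] = {0,1,2,3}
  val[5] = {0,1,2,3}
  val[6] = {0,1,2,3}

no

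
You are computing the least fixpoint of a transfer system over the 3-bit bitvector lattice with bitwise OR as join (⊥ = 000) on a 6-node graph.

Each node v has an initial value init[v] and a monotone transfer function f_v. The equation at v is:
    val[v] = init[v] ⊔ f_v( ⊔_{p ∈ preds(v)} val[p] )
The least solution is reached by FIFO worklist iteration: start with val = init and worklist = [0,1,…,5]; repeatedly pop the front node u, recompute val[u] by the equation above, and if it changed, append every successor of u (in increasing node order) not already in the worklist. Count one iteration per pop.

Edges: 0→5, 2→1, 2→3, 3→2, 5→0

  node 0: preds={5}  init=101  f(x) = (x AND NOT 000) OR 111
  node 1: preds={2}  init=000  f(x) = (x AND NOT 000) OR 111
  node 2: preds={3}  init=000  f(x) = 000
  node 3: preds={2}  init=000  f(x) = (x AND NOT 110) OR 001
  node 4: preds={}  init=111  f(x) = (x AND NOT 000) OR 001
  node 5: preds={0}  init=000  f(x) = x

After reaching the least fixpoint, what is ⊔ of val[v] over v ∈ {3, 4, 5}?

Iteration log — 8 steps:
  step 1. node 0  ⊔preds=000  new=111  old=101  +wl: 
  step 2. node 1  ⊔preds=000  new=111  old=000  +wl: 
  step 3. node 2  ⊔preds=000  new=000  stable
  step 4. node 3  ⊔preds=000  new=001  old=000  +wl: 2
  step 5. node 4  ⊔preds=000  new=111  stable
  step 6. node 5  ⊔preds=111  new=111  old=000  +wl: 0
  step 7. node 2  ⊔preds=001  new=000  stable
  step 8. node 0  ⊔preds=111  new=111  stable

Least fixpoint reached:
  node 0: 111
  node 1: 111
  node 2: 000
  node 3: 001
  node 4: 111
  node 5: 111

111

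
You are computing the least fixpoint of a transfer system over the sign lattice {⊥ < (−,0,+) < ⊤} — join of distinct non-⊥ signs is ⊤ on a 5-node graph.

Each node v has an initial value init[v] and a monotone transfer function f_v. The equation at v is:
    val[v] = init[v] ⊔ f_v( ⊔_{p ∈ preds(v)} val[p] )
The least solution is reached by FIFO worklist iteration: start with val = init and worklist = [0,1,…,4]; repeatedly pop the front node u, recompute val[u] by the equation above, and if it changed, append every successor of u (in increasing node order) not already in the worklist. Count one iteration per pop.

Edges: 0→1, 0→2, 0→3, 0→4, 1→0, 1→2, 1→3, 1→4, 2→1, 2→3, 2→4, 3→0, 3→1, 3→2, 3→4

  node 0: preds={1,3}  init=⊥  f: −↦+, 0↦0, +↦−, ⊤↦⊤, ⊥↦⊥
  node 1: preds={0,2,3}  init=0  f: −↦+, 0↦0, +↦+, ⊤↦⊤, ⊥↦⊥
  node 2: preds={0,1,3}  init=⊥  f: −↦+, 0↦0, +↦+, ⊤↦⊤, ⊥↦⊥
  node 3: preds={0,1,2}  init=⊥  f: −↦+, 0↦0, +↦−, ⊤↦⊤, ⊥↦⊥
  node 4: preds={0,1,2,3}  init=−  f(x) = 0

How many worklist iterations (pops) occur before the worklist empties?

Trace (8 dequeues):
  [1] u=0 | in 0 | out 0 | prev ⊥ | push {}
  [2] u=1 | in 0 | out 0 | ==
  [3] u=2 | in 0 | out 0 | prev ⊥ | push {1}
  [4] u=3 | in 0 | out 0 | prev ⊥ | push {0,2}
  [5] u=4 | in 0 | out ⊤ | prev − | push {}
  [6] u=1 | in 0 | out 0 | ==
  [7] u=0 | in 0 | out 0 | ==
  [8] u=2 | in 0 | out 0 | ==

Converged values:
  [0] 0
  [1] 0
  [2] 0
  [3] 0
  [4] ⊤

8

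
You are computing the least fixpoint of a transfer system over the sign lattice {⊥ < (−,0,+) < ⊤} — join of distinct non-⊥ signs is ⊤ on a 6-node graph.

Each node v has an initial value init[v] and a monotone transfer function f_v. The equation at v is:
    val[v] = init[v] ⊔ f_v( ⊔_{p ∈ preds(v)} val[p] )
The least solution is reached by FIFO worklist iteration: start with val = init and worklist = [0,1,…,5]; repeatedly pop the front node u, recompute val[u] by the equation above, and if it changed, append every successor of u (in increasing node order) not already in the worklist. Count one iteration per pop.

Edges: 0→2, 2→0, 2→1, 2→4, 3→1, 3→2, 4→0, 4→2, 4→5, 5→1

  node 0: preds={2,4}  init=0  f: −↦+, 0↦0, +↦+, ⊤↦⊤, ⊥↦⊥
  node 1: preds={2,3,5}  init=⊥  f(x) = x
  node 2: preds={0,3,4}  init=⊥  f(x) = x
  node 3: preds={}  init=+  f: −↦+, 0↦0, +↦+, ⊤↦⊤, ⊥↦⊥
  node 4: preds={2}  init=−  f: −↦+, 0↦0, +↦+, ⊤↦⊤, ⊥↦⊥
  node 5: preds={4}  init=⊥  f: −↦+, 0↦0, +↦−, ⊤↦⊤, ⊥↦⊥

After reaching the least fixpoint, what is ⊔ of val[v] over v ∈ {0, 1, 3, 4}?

Iteration log — 9 steps:
  step 1. node 0  ⊔preds=−  new=⊤  old=0  +wl: 
  step 2. node 1  ⊔preds=+  new=+  old=⊥  +wl: 
  step 3. node 2  ⊔preds=⊤  new=⊤  old=⊥  +wl: 0,1
  step 4. node 3  ⊔preds=⊥  new=+  stable
  step 5. node 4  ⊔preds=⊤  new=⊤  old=−  +wl: 2
  step 6. node 5  ⊔preds=⊤  new=⊤  old=⊥  +wl: 
  step 7. node 0  ⊔preds=⊤  new=⊤  stable
  step 8. node 1  ⊔preds=⊤  new=⊤  old=+  +wl: 
  step 9. node 2  ⊔preds=⊤  new=⊤  stable

Least fixpoint reached:
  node 0: ⊤
  node 1: ⊤
  node 2: ⊤
  node 3: +
  node 4: ⊤
  node 5: ⊤

⊤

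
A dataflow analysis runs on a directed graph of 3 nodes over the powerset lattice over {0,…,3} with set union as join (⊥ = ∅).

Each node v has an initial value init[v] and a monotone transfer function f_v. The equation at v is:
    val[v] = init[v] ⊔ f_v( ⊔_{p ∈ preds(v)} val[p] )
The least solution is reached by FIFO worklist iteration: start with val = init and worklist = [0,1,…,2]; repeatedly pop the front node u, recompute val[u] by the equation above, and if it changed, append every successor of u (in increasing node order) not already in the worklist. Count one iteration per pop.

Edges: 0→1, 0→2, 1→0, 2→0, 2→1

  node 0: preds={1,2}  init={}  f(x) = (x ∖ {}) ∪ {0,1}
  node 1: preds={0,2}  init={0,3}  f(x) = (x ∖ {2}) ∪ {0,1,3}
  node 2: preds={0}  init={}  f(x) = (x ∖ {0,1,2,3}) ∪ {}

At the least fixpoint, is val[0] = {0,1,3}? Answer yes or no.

yes

Trace (4 dequeues):
  [1] u=0 | in {0,3} | out {0,1,3} | prev {} | push {}
  [2] u=1 | in {0,1,3} | out {0,1,3} | prev {0,3} | push {0}
  [3] u=2 | in {0,1,3} | out {} | ==
  [4] u=0 | in {0,1,3} | out {0,1,3} | ==

Converged values:
  [0] {0,1,3}
  [1] {0,1,3}
  [2] {}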